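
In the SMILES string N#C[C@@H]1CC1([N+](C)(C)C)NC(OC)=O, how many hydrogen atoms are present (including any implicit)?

16

Hydrogens are implicit in SMILES; fill each atom to its normal valence:
  4 × C: 3 H each → 12
  3 × C: no H
  2 × O: no H
  1 × C: 2 H
  1 × C: 1 H
  1 × N: 1 H
  1 × N: no H
  1 × N (charge +1): no H
  Total hydrogens = 16.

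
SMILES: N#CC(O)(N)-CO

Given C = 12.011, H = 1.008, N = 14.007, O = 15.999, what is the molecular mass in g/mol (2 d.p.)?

102.09

Molecular formula: C3H6N2O2.
M = 3×12.011 + 6×1.008 + 2×14.007 + 2×15.999 = 102.09 g/mol.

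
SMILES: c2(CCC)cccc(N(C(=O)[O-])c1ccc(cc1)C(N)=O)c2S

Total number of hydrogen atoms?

Hydrogens are implicit in SMILES; fill each atom to its normal valence:
  7 × C (aromatic): 1 H each → 7
  5 × C (aromatic): no H
  2 × C: 2 H each → 4
  2 × C: no H
  2 × O: no H
  1 × C: 3 H
  1 × N: 2 H
  1 × N: no H
  1 × O (charge -1): no H
  1 × S: 1 H
  Total hydrogens = 17.

17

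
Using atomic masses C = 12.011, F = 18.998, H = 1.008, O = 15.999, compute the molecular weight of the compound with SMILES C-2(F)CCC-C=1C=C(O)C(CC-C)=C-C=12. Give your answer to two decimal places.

208.28

Molecular formula: C13H17FO.
M = 13×12.011 + 1×18.998 + 17×1.008 + 1×15.999 = 208.28 g/mol.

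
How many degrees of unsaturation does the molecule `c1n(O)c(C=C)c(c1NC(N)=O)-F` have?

5

Molecular formula from the SMILES: C7H8FN3O2.
DoU = (2C + 2 + N − H − X)/2 = (2·7 + 2 + 3 − 8 − 1)/2 = 10/2 = 5.
(Structurally: 1 ring(s) + 4 π bond(s) = 5.)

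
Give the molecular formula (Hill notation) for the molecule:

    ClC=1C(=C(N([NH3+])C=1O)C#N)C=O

C6H5ClN3O2+

Heavy atoms from the SMILES: 6 C, 1 Cl, 3 N, 2 O.
Implicit hydrogens by atom environment:
  4 × C (aromatic): no H
  1 × C: 1 H
  1 × C: no H
  1 × Cl: no H
  1 × N (charge +1): 3 H
  1 × N (aromatic): no H
  1 × N: no H
  1 × O: 1 H
  1 × O: no H
  Total hydrogens = 5.
Net charge +1.
Molecular formula: C6H5ClN3O2+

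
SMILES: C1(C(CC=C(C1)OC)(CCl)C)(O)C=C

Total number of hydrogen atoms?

Hydrogens are implicit in SMILES; fill each atom to its normal valence:
  4 × C: 2 H each → 8
  3 × C: no H
  2 × C: 3 H each → 6
  2 × C: 1 H each → 2
  1 × Cl: no H
  1 × O: 1 H
  1 × O: no H
  Total hydrogens = 17.

17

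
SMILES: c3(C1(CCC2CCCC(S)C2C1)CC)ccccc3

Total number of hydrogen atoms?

26

Hydrogens are implicit in SMILES; fill each atom to its normal valence:
  7 × C: 2 H each → 14
  5 × C (aromatic): 1 H each → 5
  3 × C: 1 H each → 3
  1 × C: 3 H
  1 × C: no H
  1 × C (aromatic): no H
  1 × S: 1 H
  Total hydrogens = 26.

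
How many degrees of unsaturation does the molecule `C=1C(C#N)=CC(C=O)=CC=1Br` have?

Molecular formula from the SMILES: C8H4BrNO.
DoU = (2C + 2 + N − H − X)/2 = (2·8 + 2 + 1 − 4 − 1)/2 = 14/2 = 7.
(Structurally: 1 ring(s) + 6 π bond(s) = 7.)

7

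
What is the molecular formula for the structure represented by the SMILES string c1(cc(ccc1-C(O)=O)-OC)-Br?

Heavy atoms from the SMILES: 1 Br, 8 C, 3 O.
Implicit hydrogens by atom environment:
  3 × C (aromatic): 1 H each → 3
  3 × C (aromatic): no H
  2 × O: no H
  1 × Br: no H
  1 × C: 3 H
  1 × C: no H
  1 × O: 1 H
  Total hydrogens = 7.
Molecular formula: C8H7BrO3

C8H7BrO3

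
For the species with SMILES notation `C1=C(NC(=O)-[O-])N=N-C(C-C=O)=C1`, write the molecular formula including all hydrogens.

Heavy atoms from the SMILES: 7 C, 3 N, 3 O.
Implicit hydrogens by atom environment:
  2 × C (aromatic): 1 H each → 2
  2 × C (aromatic): no H
  2 × N (aromatic): no H
  2 × O: no H
  1 × C: 2 H
  1 × C: 1 H
  1 × C: no H
  1 × N: 1 H
  1 × O (charge -1): no H
  Total hydrogens = 6.
Net charge -1.
Molecular formula: C7H6N3O3-

C7H6N3O3-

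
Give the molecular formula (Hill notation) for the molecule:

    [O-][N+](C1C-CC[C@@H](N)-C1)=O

C6H12N2O2

Heavy atoms from the SMILES: 6 C, 2 N, 2 O.
Implicit hydrogens by atom environment:
  4 × C: 2 H each → 8
  2 × C: 1 H each → 2
  1 × N: 2 H
  1 × N (charge +1): no H
  1 × O: no H
  1 × O (charge -1): no H
  Total hydrogens = 12.
Molecular formula: C6H12N2O2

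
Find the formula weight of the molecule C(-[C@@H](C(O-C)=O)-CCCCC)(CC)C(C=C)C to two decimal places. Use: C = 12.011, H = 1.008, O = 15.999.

Molecular formula: C15H28O2.
M = 15×12.011 + 28×1.008 + 2×15.999 = 240.39 g/mol.

240.39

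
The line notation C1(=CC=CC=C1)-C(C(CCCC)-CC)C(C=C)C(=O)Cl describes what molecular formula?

Heavy atoms from the SMILES: 18 C, 1 Cl, 1 O.
Implicit hydrogens by atom environment:
  5 × C: 2 H each → 10
  5 × C (aromatic): 1 H each → 5
  4 × C: 1 H each → 4
  2 × C: 3 H each → 6
  1 × C: no H
  1 × C (aromatic): no H
  1 × Cl: no H
  1 × O: no H
  Total hydrogens = 25.
Molecular formula: C18H25ClO

C18H25ClO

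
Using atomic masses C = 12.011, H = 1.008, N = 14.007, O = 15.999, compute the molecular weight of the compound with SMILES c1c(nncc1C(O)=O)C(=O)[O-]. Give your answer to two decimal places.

Molecular formula: C6H3N2O4-.
M = 6×12.011 + 3×1.008 + 2×14.007 + 4×15.999 = 167.10 g/mol.

167.10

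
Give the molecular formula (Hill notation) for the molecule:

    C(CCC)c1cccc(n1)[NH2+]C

C10H17N2+

Heavy atoms from the SMILES: 10 C, 2 N.
Implicit hydrogens by atom environment:
  3 × C: 2 H each → 6
  3 × C (aromatic): 1 H each → 3
  2 × C: 3 H each → 6
  2 × C (aromatic): no H
  1 × N (charge +1): 2 H
  1 × N (aromatic): no H
  Total hydrogens = 17.
Net charge +1.
Molecular formula: C10H17N2+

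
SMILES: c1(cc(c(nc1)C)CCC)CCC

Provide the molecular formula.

Heavy atoms from the SMILES: 12 C, 1 N.
Implicit hydrogens by atom environment:
  4 × C: 2 H each → 8
  3 × C: 3 H each → 9
  3 × C (aromatic): no H
  2 × C (aromatic): 1 H each → 2
  1 × N (aromatic): no H
  Total hydrogens = 19.
Molecular formula: C12H19N

C12H19N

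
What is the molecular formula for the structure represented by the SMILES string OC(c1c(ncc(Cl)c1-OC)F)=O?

Heavy atoms from the SMILES: 7 C, 1 Cl, 1 F, 1 N, 3 O.
Implicit hydrogens by atom environment:
  4 × C (aromatic): no H
  2 × O: no H
  1 × C: 3 H
  1 × C (aromatic): 1 H
  1 × C: no H
  1 × Cl: no H
  1 × F: no H
  1 × N (aromatic): no H
  1 × O: 1 H
  Total hydrogens = 5.
Molecular formula: C7H5ClFNO3

C7H5ClFNO3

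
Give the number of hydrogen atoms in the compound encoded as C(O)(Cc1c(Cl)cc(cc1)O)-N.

Hydrogens are implicit in SMILES; fill each atom to its normal valence:
  3 × C (aromatic): 1 H each → 3
  3 × C (aromatic): no H
  2 × O: 1 H each → 2
  1 × C: 2 H
  1 × C: 1 H
  1 × Cl: no H
  1 × N: 2 H
  Total hydrogens = 10.

10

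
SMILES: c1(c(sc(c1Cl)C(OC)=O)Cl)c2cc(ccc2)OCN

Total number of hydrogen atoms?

Hydrogens are implicit in SMILES; fill each atom to its normal valence:
  6 × C (aromatic): no H
  4 × C (aromatic): 1 H each → 4
  3 × O: no H
  2 × Cl: no H
  1 × C: 3 H
  1 × C: 2 H
  1 × C: no H
  1 × N: 2 H
  1 × S (aromatic): no H
  Total hydrogens = 11.

11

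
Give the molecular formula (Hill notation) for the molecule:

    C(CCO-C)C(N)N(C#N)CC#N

Heavy atoms from the SMILES: 8 C, 4 N, 1 O.
Implicit hydrogens by atom environment:
  4 × C: 2 H each → 8
  3 × N: no H
  2 × C: no H
  1 × C: 3 H
  1 × C: 1 H
  1 × N: 2 H
  1 × O: no H
  Total hydrogens = 14.
Molecular formula: C8H14N4O

C8H14N4O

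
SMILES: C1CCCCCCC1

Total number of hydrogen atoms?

Hydrogens are implicit in SMILES; fill each atom to its normal valence:
  8 × C: 2 H each → 16
  Total hydrogens = 16.

16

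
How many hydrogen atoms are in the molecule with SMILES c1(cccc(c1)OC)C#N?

7

Hydrogens are implicit in SMILES; fill each atom to its normal valence:
  4 × C (aromatic): 1 H each → 4
  2 × C (aromatic): no H
  1 × C: 3 H
  1 × C: no H
  1 × N: no H
  1 × O: no H
  Total hydrogens = 7.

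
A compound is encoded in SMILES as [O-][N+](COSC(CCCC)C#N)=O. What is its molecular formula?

Heavy atoms from the SMILES: 7 C, 2 N, 3 O, 1 S.
Implicit hydrogens by atom environment:
  4 × C: 2 H each → 8
  2 × O: no H
  1 × C: 3 H
  1 × C: 1 H
  1 × C: no H
  1 × N: no H
  1 × N (charge +1): no H
  1 × O (charge -1): no H
  1 × S: no H
  Total hydrogens = 12.
Molecular formula: C7H12N2O3S

C7H12N2O3S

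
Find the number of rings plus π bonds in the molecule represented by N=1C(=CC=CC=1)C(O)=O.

Molecular formula from the SMILES: C6H5NO2.
DoU = (2C + 2 + N − H − X)/2 = (2·6 + 2 + 1 − 5 − 0)/2 = 10/2 = 5.
(Structurally: 1 ring(s) + 4 π bond(s) = 5.)

5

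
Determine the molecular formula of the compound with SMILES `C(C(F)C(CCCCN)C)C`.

Heavy atoms from the SMILES: 9 C, 1 F, 1 N.
Implicit hydrogens by atom environment:
  5 × C: 2 H each → 10
  2 × C: 3 H each → 6
  2 × C: 1 H each → 2
  1 × F: no H
  1 × N: 2 H
  Total hydrogens = 20.
Molecular formula: C9H20FN

C9H20FN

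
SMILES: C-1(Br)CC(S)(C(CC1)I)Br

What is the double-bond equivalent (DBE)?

1

Molecular formula from the SMILES: C6H9Br2IS.
DoU = (2C + 2 + N − H − X)/2 = (2·6 + 2 + 0 − 9 − 3)/2 = 2/2 = 1.
(Structurally: 1 ring(s) + 0 π bond(s) = 1.)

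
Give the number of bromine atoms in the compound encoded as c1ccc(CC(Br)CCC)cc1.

1

The symbol for bromine appears 1 time in the SMILES.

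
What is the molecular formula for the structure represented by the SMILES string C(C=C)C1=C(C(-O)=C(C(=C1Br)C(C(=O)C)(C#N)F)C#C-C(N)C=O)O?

Heavy atoms from the SMILES: 1 Br, 17 C, 1 F, 2 N, 4 O.
Implicit hydrogens by atom environment:
  6 × C (aromatic): no H
  5 × C: no H
  3 × C: 1 H each → 3
  2 × C: 2 H each → 4
  2 × O: 1 H each → 2
  2 × O: no H
  1 × Br: no H
  1 × C: 3 H
  1 × F: no H
  1 × N: 2 H
  1 × N: no H
  Total hydrogens = 14.
Molecular formula: C17H14BrFN2O4

C17H14BrFN2O4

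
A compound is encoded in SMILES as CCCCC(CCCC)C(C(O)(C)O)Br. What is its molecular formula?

Heavy atoms from the SMILES: 1 Br, 12 C, 2 O.
Implicit hydrogens by atom environment:
  6 × C: 2 H each → 12
  3 × C: 3 H each → 9
  2 × C: 1 H each → 2
  2 × O: 1 H each → 2
  1 × Br: no H
  1 × C: no H
  Total hydrogens = 25.
Molecular formula: C12H25BrO2

C12H25BrO2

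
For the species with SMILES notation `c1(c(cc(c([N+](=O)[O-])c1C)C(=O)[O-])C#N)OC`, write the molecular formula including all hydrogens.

C10H7N2O5-

Heavy atoms from the SMILES: 10 C, 2 N, 5 O.
Implicit hydrogens by atom environment:
  5 × C (aromatic): no H
  3 × O: no H
  2 × C: 3 H each → 6
  2 × C: no H
  2 × O (charge -1): no H
  1 × C (aromatic): 1 H
  1 × N (charge +1): no H
  1 × N: no H
  Total hydrogens = 7.
Net charge -1.
Molecular formula: C10H7N2O5-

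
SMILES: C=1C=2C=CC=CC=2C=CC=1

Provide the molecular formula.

Heavy atoms from the SMILES: 10 C.
Implicit hydrogens by atom environment:
  8 × C (aromatic): 1 H each → 8
  2 × C (aromatic): no H
  Total hydrogens = 8.
Molecular formula: C10H8

C10H8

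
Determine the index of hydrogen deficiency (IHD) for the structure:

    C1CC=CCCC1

2

Molecular formula from the SMILES: C7H12.
DoU = (2C + 2 + N − H − X)/2 = (2·7 + 2 + 0 − 12 − 0)/2 = 4/2 = 2.
(Structurally: 1 ring(s) + 1 π bond(s) = 2.)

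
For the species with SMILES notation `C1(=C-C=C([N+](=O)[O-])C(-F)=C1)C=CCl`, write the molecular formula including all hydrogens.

C8H5ClFNO2

Heavy atoms from the SMILES: 8 C, 1 Cl, 1 F, 1 N, 2 O.
Implicit hydrogens by atom environment:
  3 × C (aromatic): 1 H each → 3
  3 × C (aromatic): no H
  2 × C: 1 H each → 2
  1 × Cl: no H
  1 × F: no H
  1 × N (charge +1): no H
  1 × O: no H
  1 × O (charge -1): no H
  Total hydrogens = 5.
Molecular formula: C8H5ClFNO2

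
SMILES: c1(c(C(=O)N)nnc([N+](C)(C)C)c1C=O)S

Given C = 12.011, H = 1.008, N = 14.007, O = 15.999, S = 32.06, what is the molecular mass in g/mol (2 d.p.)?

Molecular formula: C9H13N4O2S+.
M = 9×12.011 + 13×1.008 + 4×14.007 + 2×15.999 + 1×32.06 = 241.29 g/mol.

241.29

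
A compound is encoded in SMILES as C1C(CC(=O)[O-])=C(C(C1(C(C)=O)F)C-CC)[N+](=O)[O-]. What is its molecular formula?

C12H15FNO5-

Heavy atoms from the SMILES: 12 C, 1 F, 1 N, 5 O.
Implicit hydrogens by atom environment:
  5 × C: no H
  4 × C: 2 H each → 8
  3 × O: no H
  2 × C: 3 H each → 6
  2 × O (charge -1): no H
  1 × C: 1 H
  1 × F: no H
  1 × N (charge +1): no H
  Total hydrogens = 15.
Net charge -1.
Molecular formula: C12H15FNO5-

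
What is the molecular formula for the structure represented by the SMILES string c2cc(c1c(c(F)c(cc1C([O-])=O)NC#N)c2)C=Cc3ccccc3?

C20H12FN2O2-

Heavy atoms from the SMILES: 20 C, 1 F, 2 N, 2 O.
Implicit hydrogens by atom environment:
  9 × C (aromatic): 1 H each → 9
  7 × C (aromatic): no H
  2 × C: 1 H each → 2
  2 × C: no H
  1 × F: no H
  1 × N: 1 H
  1 × N: no H
  1 × O: no H
  1 × O (charge -1): no H
  Total hydrogens = 12.
Net charge -1.
Molecular formula: C20H12FN2O2-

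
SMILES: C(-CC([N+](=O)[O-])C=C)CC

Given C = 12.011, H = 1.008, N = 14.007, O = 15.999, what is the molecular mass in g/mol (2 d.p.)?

Molecular formula: C7H13NO2.
M = 7×12.011 + 13×1.008 + 1×14.007 + 2×15.999 = 143.19 g/mol.

143.19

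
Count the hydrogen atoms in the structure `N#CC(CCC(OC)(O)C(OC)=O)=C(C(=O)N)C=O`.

Hydrogens are implicit in SMILES; fill each atom to its normal valence:
  6 × C: no H
  5 × O: no H
  2 × C: 3 H each → 6
  2 × C: 2 H each → 4
  1 × C: 1 H
  1 × N: 2 H
  1 × N: no H
  1 × O: 1 H
  Total hydrogens = 14.

14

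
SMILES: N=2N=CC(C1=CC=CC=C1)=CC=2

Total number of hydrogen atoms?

8

Hydrogens are implicit in SMILES; fill each atom to its normal valence:
  8 × C (aromatic): 1 H each → 8
  2 × C (aromatic): no H
  2 × N (aromatic): no H
  Total hydrogens = 8.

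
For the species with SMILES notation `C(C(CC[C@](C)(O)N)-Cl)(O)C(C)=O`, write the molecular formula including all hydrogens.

Heavy atoms from the SMILES: 8 C, 1 Cl, 1 N, 3 O.
Implicit hydrogens by atom environment:
  2 × C: 3 H each → 6
  2 × C: 2 H each → 4
  2 × C: 1 H each → 2
  2 × C: no H
  2 × O: 1 H each → 2
  1 × Cl: no H
  1 × N: 2 H
  1 × O: no H
  Total hydrogens = 16.
Molecular formula: C8H16ClNO3

C8H16ClNO3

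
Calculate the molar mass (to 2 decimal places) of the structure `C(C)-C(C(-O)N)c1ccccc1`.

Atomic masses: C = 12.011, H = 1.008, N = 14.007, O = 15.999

Molecular formula: C10H15NO.
M = 10×12.011 + 15×1.008 + 1×14.007 + 1×15.999 = 165.24 g/mol.

165.24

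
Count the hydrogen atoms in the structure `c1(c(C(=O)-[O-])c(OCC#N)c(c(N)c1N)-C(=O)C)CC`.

Hydrogens are implicit in SMILES; fill each atom to its normal valence:
  6 × C (aromatic): no H
  3 × C: no H
  3 × O: no H
  2 × C: 3 H each → 6
  2 × C: 2 H each → 4
  2 × N: 2 H each → 4
  1 × N: no H
  1 × O (charge -1): no H
  Total hydrogens = 14.

14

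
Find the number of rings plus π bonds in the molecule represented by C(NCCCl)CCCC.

Molecular formula from the SMILES: C7H16ClN.
DoU = (2C + 2 + N − H − X)/2 = (2·7 + 2 + 1 − 16 − 1)/2 = 0/2 = 0.
(Structurally: 0 ring(s) + 0 π bond(s) = 0.)

0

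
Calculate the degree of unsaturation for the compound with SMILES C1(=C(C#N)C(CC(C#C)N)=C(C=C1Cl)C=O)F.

Molecular formula from the SMILES: C12H8ClFN2O.
DoU = (2C + 2 + N − H − X)/2 = (2·12 + 2 + 2 − 8 − 2)/2 = 18/2 = 9.
(Structurally: 1 ring(s) + 8 π bond(s) = 9.)

9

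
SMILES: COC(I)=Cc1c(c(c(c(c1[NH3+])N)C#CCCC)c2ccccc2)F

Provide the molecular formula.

C20H21FIN2O+

Heavy atoms from the SMILES: 20 C, 1 F, 1 I, 2 N, 1 O.
Implicit hydrogens by atom environment:
  7 × C (aromatic): no H
  5 × C (aromatic): 1 H each → 5
  3 × C: no H
  2 × C: 3 H each → 6
  2 × C: 2 H each → 4
  1 × C: 1 H
  1 × F: no H
  1 × I: no H
  1 × N (charge +1): 3 H
  1 × N: 2 H
  1 × O: no H
  Total hydrogens = 21.
Net charge +1.
Molecular formula: C20H21FIN2O+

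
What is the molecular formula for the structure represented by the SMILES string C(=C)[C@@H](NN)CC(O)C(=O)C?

Heavy atoms from the SMILES: 7 C, 2 N, 2 O.
Implicit hydrogens by atom environment:
  3 × C: 1 H each → 3
  2 × C: 2 H each → 4
  1 × C: 3 H
  1 × C: no H
  1 × N: 2 H
  1 × N: 1 H
  1 × O: 1 H
  1 × O: no H
  Total hydrogens = 14.
Molecular formula: C7H14N2O2

C7H14N2O2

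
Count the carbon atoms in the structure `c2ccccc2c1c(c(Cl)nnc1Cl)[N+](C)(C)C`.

13

The symbol for carbon appears 13 times in the SMILES. Lowercase c denotes aromatic carbon and counts toward C.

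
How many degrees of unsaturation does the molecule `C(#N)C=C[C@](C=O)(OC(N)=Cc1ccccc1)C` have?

9

Molecular formula from the SMILES: C14H14N2O2.
DoU = (2C + 2 + N − H − X)/2 = (2·14 + 2 + 2 − 14 − 0)/2 = 18/2 = 9.
(Structurally: 1 ring(s) + 8 π bond(s) = 9.)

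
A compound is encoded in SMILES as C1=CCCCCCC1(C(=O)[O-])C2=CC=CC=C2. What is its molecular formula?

C15H17O2-

Heavy atoms from the SMILES: 15 C, 2 O.
Implicit hydrogens by atom environment:
  5 × C: 2 H each → 10
  5 × C (aromatic): 1 H each → 5
  2 × C: 1 H each → 2
  2 × C: no H
  1 × C (aromatic): no H
  1 × O: no H
  1 × O (charge -1): no H
  Total hydrogens = 17.
Net charge -1.
Molecular formula: C15H17O2-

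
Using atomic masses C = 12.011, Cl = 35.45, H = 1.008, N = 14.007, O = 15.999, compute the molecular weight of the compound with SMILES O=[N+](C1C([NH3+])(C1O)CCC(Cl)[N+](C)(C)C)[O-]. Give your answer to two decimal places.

Molecular formula: [C9H20ClN3O3]2+.
M = 9×12.011 + 1×35.45 + 20×1.008 + 3×14.007 + 3×15.999 = 253.73 g/mol.

253.73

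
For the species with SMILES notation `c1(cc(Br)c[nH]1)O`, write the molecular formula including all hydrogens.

Heavy atoms from the SMILES: 1 Br, 4 C, 1 N, 1 O.
Implicit hydrogens by atom environment:
  2 × C (aromatic): 1 H each → 2
  2 × C (aromatic): no H
  1 × Br: no H
  1 × N (aromatic): 1 H
  1 × O: 1 H
  Total hydrogens = 4.
Molecular formula: C4H4BrNO

C4H4BrNO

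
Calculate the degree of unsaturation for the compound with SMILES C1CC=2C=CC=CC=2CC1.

Molecular formula from the SMILES: C10H12.
DoU = (2C + 2 + N − H − X)/2 = (2·10 + 2 + 0 − 12 − 0)/2 = 10/2 = 5.
(Structurally: 2 ring(s) + 3 π bond(s) = 5.)

5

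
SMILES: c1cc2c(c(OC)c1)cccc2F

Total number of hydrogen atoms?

Hydrogens are implicit in SMILES; fill each atom to its normal valence:
  6 × C (aromatic): 1 H each → 6
  4 × C (aromatic): no H
  1 × C: 3 H
  1 × F: no H
  1 × O: no H
  Total hydrogens = 9.

9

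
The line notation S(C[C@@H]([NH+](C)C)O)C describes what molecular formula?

C5H14NOS+

Heavy atoms from the SMILES: 5 C, 1 N, 1 O, 1 S.
Implicit hydrogens by atom environment:
  3 × C: 3 H each → 9
  1 × C: 2 H
  1 × C: 1 H
  1 × N (charge +1): 1 H
  1 × O: 1 H
  1 × S: no H
  Total hydrogens = 14.
Net charge +1.
Molecular formula: C5H14NOS+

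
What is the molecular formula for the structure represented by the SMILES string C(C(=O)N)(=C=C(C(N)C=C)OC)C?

C9H14N2O2

Heavy atoms from the SMILES: 9 C, 2 N, 2 O.
Implicit hydrogens by atom environment:
  4 × C: no H
  2 × C: 3 H each → 6
  2 × C: 1 H each → 2
  2 × N: 2 H each → 4
  2 × O: no H
  1 × C: 2 H
  Total hydrogens = 14.
Molecular formula: C9H14N2O2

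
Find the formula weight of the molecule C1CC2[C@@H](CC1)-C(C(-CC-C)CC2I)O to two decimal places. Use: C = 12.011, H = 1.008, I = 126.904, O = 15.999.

Molecular formula: C13H23IO.
M = 13×12.011 + 23×1.008 + 1×126.904 + 1×15.999 = 322.23 g/mol.

322.23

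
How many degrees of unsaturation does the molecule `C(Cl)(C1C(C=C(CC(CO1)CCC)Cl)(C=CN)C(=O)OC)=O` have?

5

Molecular formula from the SMILES: C15H21Cl2NO4.
DoU = (2C + 2 + N − H − X)/2 = (2·15 + 2 + 1 − 21 − 2)/2 = 10/2 = 5.
(Structurally: 1 ring(s) + 4 π bond(s) = 5.)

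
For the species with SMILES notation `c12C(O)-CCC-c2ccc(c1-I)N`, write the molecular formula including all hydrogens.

Heavy atoms from the SMILES: 10 C, 1 I, 1 N, 1 O.
Implicit hydrogens by atom environment:
  4 × C (aromatic): no H
  3 × C: 2 H each → 6
  2 × C (aromatic): 1 H each → 2
  1 × C: 1 H
  1 × I: no H
  1 × N: 2 H
  1 × O: 1 H
  Total hydrogens = 12.
Molecular formula: C10H12INO

C10H12INO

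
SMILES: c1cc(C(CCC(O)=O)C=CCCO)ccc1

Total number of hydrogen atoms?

Hydrogens are implicit in SMILES; fill each atom to its normal valence:
  5 × C (aromatic): 1 H each → 5
  4 × C: 2 H each → 8
  3 × C: 1 H each → 3
  2 × O: 1 H each → 2
  1 × C: no H
  1 × C (aromatic): no H
  1 × O: no H
  Total hydrogens = 18.

18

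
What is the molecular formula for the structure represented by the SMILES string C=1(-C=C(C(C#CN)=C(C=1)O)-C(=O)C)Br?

Heavy atoms from the SMILES: 1 Br, 10 C, 1 N, 2 O.
Implicit hydrogens by atom environment:
  4 × C (aromatic): no H
  3 × C: no H
  2 × C (aromatic): 1 H each → 2
  1 × Br: no H
  1 × C: 3 H
  1 × N: 2 H
  1 × O: 1 H
  1 × O: no H
  Total hydrogens = 8.
Molecular formula: C10H8BrNO2

C10H8BrNO2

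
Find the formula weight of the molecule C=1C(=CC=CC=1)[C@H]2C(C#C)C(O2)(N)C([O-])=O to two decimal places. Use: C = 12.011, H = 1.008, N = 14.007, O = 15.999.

Molecular formula: C12H10NO3-.
M = 12×12.011 + 10×1.008 + 1×14.007 + 3×15.999 = 216.22 g/mol.

216.22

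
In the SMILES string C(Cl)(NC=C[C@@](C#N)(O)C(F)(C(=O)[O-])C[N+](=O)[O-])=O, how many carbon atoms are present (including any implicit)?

8

The symbol for carbon appears 8 times in the SMILES. (Cl is a single chlorine, not C + l.)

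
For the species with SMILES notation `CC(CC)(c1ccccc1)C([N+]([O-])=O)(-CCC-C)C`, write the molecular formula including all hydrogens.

C16H25NO2

Heavy atoms from the SMILES: 16 C, 1 N, 2 O.
Implicit hydrogens by atom environment:
  5 × C (aromatic): 1 H each → 5
  4 × C: 3 H each → 12
  4 × C: 2 H each → 8
  2 × C: no H
  1 × C (aromatic): no H
  1 × N (charge +1): no H
  1 × O: no H
  1 × O (charge -1): no H
  Total hydrogens = 25.
Molecular formula: C16H25NO2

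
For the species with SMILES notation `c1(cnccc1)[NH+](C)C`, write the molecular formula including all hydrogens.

C7H11N2+

Heavy atoms from the SMILES: 7 C, 2 N.
Implicit hydrogens by atom environment:
  4 × C (aromatic): 1 H each → 4
  2 × C: 3 H each → 6
  1 × C (aromatic): no H
  1 × N (charge +1): 1 H
  1 × N (aromatic): no H
  Total hydrogens = 11.
Net charge +1.
Molecular formula: C7H11N2+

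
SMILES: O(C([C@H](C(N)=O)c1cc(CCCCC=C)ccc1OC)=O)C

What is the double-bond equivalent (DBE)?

Molecular formula from the SMILES: C17H23NO4.
DoU = (2C + 2 + N − H − X)/2 = (2·17 + 2 + 1 − 23 − 0)/2 = 14/2 = 7.
(Structurally: 1 ring(s) + 6 π bond(s) = 7.)

7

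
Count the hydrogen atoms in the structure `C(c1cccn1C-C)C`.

Hydrogens are implicit in SMILES; fill each atom to its normal valence:
  3 × C (aromatic): 1 H each → 3
  2 × C: 3 H each → 6
  2 × C: 2 H each → 4
  1 × C (aromatic): no H
  1 × N (aromatic): no H
  Total hydrogens = 13.

13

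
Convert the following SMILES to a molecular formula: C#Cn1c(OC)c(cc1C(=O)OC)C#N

Heavy atoms from the SMILES: 10 C, 2 N, 3 O.
Implicit hydrogens by atom environment:
  3 × C (aromatic): no H
  3 × C: no H
  3 × O: no H
  2 × C: 3 H each → 6
  1 × C (aromatic): 1 H
  1 × C: 1 H
  1 × N (aromatic): no H
  1 × N: no H
  Total hydrogens = 8.
Molecular formula: C10H8N2O3

C10H8N2O3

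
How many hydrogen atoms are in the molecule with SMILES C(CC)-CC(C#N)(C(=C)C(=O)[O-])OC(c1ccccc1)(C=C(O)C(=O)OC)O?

22

Hydrogens are implicit in SMILES; fill each atom to its normal valence:
  7 × C: no H
  5 × C (aromatic): 1 H each → 5
  4 × C: 2 H each → 8
  4 × O: no H
  2 × C: 3 H each → 6
  2 × O: 1 H each → 2
  1 × C: 1 H
  1 × C (aromatic): no H
  1 × N: no H
  1 × O (charge -1): no H
  Total hydrogens = 22.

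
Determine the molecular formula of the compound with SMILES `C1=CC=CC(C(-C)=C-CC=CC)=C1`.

Heavy atoms from the SMILES: 13 C.
Implicit hydrogens by atom environment:
  5 × C (aromatic): 1 H each → 5
  3 × C: 1 H each → 3
  2 × C: 3 H each → 6
  1 × C: 2 H
  1 × C: no H
  1 × C (aromatic): no H
  Total hydrogens = 16.
Molecular formula: C13H16

C13H16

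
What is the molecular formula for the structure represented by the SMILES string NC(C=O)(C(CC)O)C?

C6H13NO2

Heavy atoms from the SMILES: 6 C, 1 N, 2 O.
Implicit hydrogens by atom environment:
  2 × C: 3 H each → 6
  2 × C: 1 H each → 2
  1 × C: 2 H
  1 × C: no H
  1 × N: 2 H
  1 × O: 1 H
  1 × O: no H
  Total hydrogens = 13.
Molecular formula: C6H13NO2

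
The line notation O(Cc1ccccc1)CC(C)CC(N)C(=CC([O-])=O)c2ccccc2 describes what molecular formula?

C21H24NO3-

Heavy atoms from the SMILES: 21 C, 1 N, 3 O.
Implicit hydrogens by atom environment:
  10 × C (aromatic): 1 H each → 10
  3 × C: 2 H each → 6
  3 × C: 1 H each → 3
  2 × C: no H
  2 × C (aromatic): no H
  2 × O: no H
  1 × C: 3 H
  1 × N: 2 H
  1 × O (charge -1): no H
  Total hydrogens = 24.
Net charge -1.
Molecular formula: C21H24NO3-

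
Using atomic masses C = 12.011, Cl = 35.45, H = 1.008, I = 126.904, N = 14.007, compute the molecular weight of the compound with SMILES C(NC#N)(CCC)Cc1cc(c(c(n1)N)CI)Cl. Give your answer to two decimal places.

Molecular formula: C12H16ClIN4.
M = 12×12.011 + 1×35.45 + 16×1.008 + 1×126.904 + 4×14.007 = 378.64 g/mol.

378.64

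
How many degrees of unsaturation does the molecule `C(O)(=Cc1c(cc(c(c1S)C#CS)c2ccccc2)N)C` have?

Molecular formula from the SMILES: C17H15NOS2.
DoU = (2C + 2 + N − H − X)/2 = (2·17 + 2 + 1 − 15 − 0)/2 = 22/2 = 11.
(Structurally: 2 ring(s) + 9 π bond(s) = 11.)

11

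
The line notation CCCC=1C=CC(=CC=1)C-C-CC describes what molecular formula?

Heavy atoms from the SMILES: 13 C.
Implicit hydrogens by atom environment:
  5 × C: 2 H each → 10
  4 × C (aromatic): 1 H each → 4
  2 × C: 3 H each → 6
  2 × C (aromatic): no H
  Total hydrogens = 20.
Molecular formula: C13H20

C13H20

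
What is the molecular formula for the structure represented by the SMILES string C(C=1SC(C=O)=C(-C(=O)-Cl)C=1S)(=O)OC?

Heavy atoms from the SMILES: 8 C, 1 Cl, 4 O, 2 S.
Implicit hydrogens by atom environment:
  4 × C (aromatic): no H
  4 × O: no H
  2 × C: no H
  1 × C: 3 H
  1 × C: 1 H
  1 × Cl: no H
  1 × S: 1 H
  1 × S (aromatic): no H
  Total hydrogens = 5.
Molecular formula: C8H5ClO4S2

C8H5ClO4S2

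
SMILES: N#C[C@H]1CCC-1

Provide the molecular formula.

Heavy atoms from the SMILES: 5 C, 1 N.
Implicit hydrogens by atom environment:
  3 × C: 2 H each → 6
  1 × C: 1 H
  1 × C: no H
  1 × N: no H
  Total hydrogens = 7.
Molecular formula: C5H7N

C5H7N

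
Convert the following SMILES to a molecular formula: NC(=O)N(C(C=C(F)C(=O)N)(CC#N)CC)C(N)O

Heavy atoms from the SMILES: 10 C, 1 F, 5 N, 3 O.
Implicit hydrogens by atom environment:
  5 × C: no H
  3 × N: 2 H each → 6
  2 × C: 2 H each → 4
  2 × C: 1 H each → 2
  2 × N: no H
  2 × O: no H
  1 × C: 3 H
  1 × F: no H
  1 × O: 1 H
  Total hydrogens = 16.
Molecular formula: C10H16FN5O3

C10H16FN5O3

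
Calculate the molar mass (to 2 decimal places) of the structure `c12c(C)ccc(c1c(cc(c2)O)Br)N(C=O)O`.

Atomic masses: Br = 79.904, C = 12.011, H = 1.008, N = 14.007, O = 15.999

Molecular formula: C12H10BrNO3.
M = 1×79.904 + 12×12.011 + 10×1.008 + 1×14.007 + 3×15.999 = 296.12 g/mol.

296.12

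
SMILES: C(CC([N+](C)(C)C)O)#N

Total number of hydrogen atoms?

Hydrogens are implicit in SMILES; fill each atom to its normal valence:
  3 × C: 3 H each → 9
  1 × C: 2 H
  1 × C: 1 H
  1 × C: no H
  1 × N: no H
  1 × N (charge +1): no H
  1 × O: 1 H
  Total hydrogens = 13.

13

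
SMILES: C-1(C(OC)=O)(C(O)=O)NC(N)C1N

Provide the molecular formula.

Heavy atoms from the SMILES: 6 C, 3 N, 4 O.
Implicit hydrogens by atom environment:
  3 × C: no H
  3 × O: no H
  2 × C: 1 H each → 2
  2 × N: 2 H each → 4
  1 × C: 3 H
  1 × N: 1 H
  1 × O: 1 H
  Total hydrogens = 11.
Molecular formula: C6H11N3O4

C6H11N3O4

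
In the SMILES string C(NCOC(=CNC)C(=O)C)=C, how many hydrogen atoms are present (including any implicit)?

14

Hydrogens are implicit in SMILES; fill each atom to its normal valence:
  2 × C: 3 H each → 6
  2 × C: 2 H each → 4
  2 × C: 1 H each → 2
  2 × C: no H
  2 × N: 1 H each → 2
  2 × O: no H
  Total hydrogens = 14.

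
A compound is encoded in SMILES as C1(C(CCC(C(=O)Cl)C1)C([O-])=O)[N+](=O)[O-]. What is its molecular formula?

Heavy atoms from the SMILES: 8 C, 1 Cl, 1 N, 5 O.
Implicit hydrogens by atom environment:
  3 × C: 2 H each → 6
  3 × C: 1 H each → 3
  3 × O: no H
  2 × C: no H
  2 × O (charge -1): no H
  1 × Cl: no H
  1 × N (charge +1): no H
  Total hydrogens = 9.
Net charge -1.
Molecular formula: C8H9ClNO5-

C8H9ClNO5-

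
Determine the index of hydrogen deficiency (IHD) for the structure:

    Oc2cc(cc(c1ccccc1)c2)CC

Molecular formula from the SMILES: C14H14O.
DoU = (2C + 2 + N − H − X)/2 = (2·14 + 2 + 0 − 14 − 0)/2 = 16/2 = 8.
(Structurally: 2 ring(s) + 6 π bond(s) = 8.)

8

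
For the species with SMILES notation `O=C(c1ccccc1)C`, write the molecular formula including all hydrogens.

Heavy atoms from the SMILES: 8 C, 1 O.
Implicit hydrogens by atom environment:
  5 × C (aromatic): 1 H each → 5
  1 × C: 3 H
  1 × C (aromatic): no H
  1 × C: no H
  1 × O: no H
  Total hydrogens = 8.
Molecular formula: C8H8O

C8H8O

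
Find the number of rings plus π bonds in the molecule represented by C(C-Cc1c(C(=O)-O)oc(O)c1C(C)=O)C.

Molecular formula from the SMILES: C11H14O5.
DoU = (2C + 2 + N − H − X)/2 = (2·11 + 2 + 0 − 14 − 0)/2 = 10/2 = 5.
(Structurally: 1 ring(s) + 4 π bond(s) = 5.)

5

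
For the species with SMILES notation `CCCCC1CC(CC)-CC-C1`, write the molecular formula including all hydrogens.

Heavy atoms from the SMILES: 12 C.
Implicit hydrogens by atom environment:
  8 × C: 2 H each → 16
  2 × C: 3 H each → 6
  2 × C: 1 H each → 2
  Total hydrogens = 24.
Molecular formula: C12H24

C12H24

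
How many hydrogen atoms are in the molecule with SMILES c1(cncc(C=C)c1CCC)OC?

15

Hydrogens are implicit in SMILES; fill each atom to its normal valence:
  3 × C: 2 H each → 6
  3 × C (aromatic): no H
  2 × C: 3 H each → 6
  2 × C (aromatic): 1 H each → 2
  1 × C: 1 H
  1 × N (aromatic): no H
  1 × O: no H
  Total hydrogens = 15.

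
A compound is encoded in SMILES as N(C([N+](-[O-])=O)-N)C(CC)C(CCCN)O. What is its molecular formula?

Heavy atoms from the SMILES: 8 C, 4 N, 3 O.
Implicit hydrogens by atom environment:
  4 × C: 2 H each → 8
  3 × C: 1 H each → 3
  2 × N: 2 H each → 4
  1 × C: 3 H
  1 × N: 1 H
  1 × N (charge +1): no H
  1 × O: 1 H
  1 × O: no H
  1 × O (charge -1): no H
  Total hydrogens = 20.
Molecular formula: C8H20N4O3

C8H20N4O3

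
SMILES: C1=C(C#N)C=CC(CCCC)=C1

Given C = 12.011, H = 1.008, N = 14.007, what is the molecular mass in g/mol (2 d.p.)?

159.23

Molecular formula: C11H13N.
M = 11×12.011 + 13×1.008 + 1×14.007 = 159.23 g/mol.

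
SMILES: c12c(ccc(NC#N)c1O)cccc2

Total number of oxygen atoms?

The symbol for oxygen appears 1 time in the SMILES.

1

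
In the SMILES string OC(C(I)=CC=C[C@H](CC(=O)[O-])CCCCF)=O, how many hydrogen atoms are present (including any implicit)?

15

Hydrogens are implicit in SMILES; fill each atom to its normal valence:
  5 × C: 2 H each → 10
  4 × C: 1 H each → 4
  3 × C: no H
  2 × O: no H
  1 × F: no H
  1 × I: no H
  1 × O: 1 H
  1 × O (charge -1): no H
  Total hydrogens = 15.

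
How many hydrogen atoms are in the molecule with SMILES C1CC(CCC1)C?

Hydrogens are implicit in SMILES; fill each atom to its normal valence:
  5 × C: 2 H each → 10
  1 × C: 3 H
  1 × C: 1 H
  Total hydrogens = 14.

14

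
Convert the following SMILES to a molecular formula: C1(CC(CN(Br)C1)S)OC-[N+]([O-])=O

Heavy atoms from the SMILES: 1 Br, 6 C, 2 N, 3 O, 1 S.
Implicit hydrogens by atom environment:
  4 × C: 2 H each → 8
  2 × C: 1 H each → 2
  2 × O: no H
  1 × Br: no H
  1 × N: no H
  1 × N (charge +1): no H
  1 × O (charge -1): no H
  1 × S: 1 H
  Total hydrogens = 11.
Molecular formula: C6H11BrN2O3S

C6H11BrN2O3S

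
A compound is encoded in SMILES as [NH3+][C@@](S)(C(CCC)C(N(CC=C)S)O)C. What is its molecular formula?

C10H23N2OS2+

Heavy atoms from the SMILES: 10 C, 2 N, 1 O, 2 S.
Implicit hydrogens by atom environment:
  4 × C: 2 H each → 8
  3 × C: 1 H each → 3
  2 × C: 3 H each → 6
  2 × S: 1 H each → 2
  1 × C: no H
  1 × N (charge +1): 3 H
  1 × N: no H
  1 × O: 1 H
  Total hydrogens = 23.
Net charge +1.
Molecular formula: C10H23N2OS2+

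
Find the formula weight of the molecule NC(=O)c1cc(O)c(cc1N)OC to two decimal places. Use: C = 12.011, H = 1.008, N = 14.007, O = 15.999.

Molecular formula: C8H10N2O3.
M = 8×12.011 + 10×1.008 + 2×14.007 + 3×15.999 = 182.18 g/mol.

182.18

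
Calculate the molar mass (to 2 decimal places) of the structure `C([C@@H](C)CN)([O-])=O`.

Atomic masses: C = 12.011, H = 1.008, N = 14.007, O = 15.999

Molecular formula: C4H8NO2-.
M = 4×12.011 + 8×1.008 + 1×14.007 + 2×15.999 = 102.11 g/mol.

102.11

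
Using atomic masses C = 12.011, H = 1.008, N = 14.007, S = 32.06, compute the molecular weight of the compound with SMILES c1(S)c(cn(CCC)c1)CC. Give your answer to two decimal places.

169.29

Molecular formula: C9H15NS.
M = 9×12.011 + 15×1.008 + 1×14.007 + 1×32.06 = 169.29 g/mol.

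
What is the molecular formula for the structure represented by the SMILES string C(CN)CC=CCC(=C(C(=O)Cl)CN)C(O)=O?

C11H17ClN2O3

Heavy atoms from the SMILES: 11 C, 1 Cl, 2 N, 3 O.
Implicit hydrogens by atom environment:
  5 × C: 2 H each → 10
  4 × C: no H
  2 × C: 1 H each → 2
  2 × N: 2 H each → 4
  2 × O: no H
  1 × Cl: no H
  1 × O: 1 H
  Total hydrogens = 17.
Molecular formula: C11H17ClN2O3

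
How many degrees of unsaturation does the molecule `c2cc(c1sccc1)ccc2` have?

Molecular formula from the SMILES: C10H8S.
DoU = (2C + 2 + N − H − X)/2 = (2·10 + 2 + 0 − 8 − 0)/2 = 14/2 = 7.
(Structurally: 2 ring(s) + 5 π bond(s) = 7.)

7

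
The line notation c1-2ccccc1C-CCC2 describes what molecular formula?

Heavy atoms from the SMILES: 10 C.
Implicit hydrogens by atom environment:
  4 × C: 2 H each → 8
  4 × C (aromatic): 1 H each → 4
  2 × C (aromatic): no H
  Total hydrogens = 12.
Molecular formula: C10H12

C10H12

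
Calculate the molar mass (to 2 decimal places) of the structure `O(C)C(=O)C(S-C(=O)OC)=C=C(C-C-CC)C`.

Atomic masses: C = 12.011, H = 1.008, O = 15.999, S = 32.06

258.33

Molecular formula: C12H18O4S.
M = 12×12.011 + 18×1.008 + 4×15.999 + 1×32.06 = 258.33 g/mol.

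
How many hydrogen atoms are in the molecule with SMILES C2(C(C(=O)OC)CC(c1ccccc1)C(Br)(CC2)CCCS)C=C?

27

Hydrogens are implicit in SMILES; fill each atom to its normal valence:
  7 × C: 2 H each → 14
  5 × C (aromatic): 1 H each → 5
  4 × C: 1 H each → 4
  2 × C: no H
  2 × O: no H
  1 × Br: no H
  1 × C: 3 H
  1 × C (aromatic): no H
  1 × S: 1 H
  Total hydrogens = 27.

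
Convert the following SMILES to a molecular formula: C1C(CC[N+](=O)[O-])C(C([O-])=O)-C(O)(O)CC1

Heavy atoms from the SMILES: 9 C, 1 N, 6 O.
Implicit hydrogens by atom environment:
  5 × C: 2 H each → 10
  2 × C: 1 H each → 2
  2 × C: no H
  2 × O: 1 H each → 2
  2 × O: no H
  2 × O (charge -1): no H
  1 × N (charge +1): no H
  Total hydrogens = 14.
Net charge -1.
Molecular formula: C9H14NO6-

C9H14NO6-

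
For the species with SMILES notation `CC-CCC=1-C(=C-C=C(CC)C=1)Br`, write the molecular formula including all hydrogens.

Heavy atoms from the SMILES: 1 Br, 12 C.
Implicit hydrogens by atom environment:
  4 × C: 2 H each → 8
  3 × C (aromatic): 1 H each → 3
  3 × C (aromatic): no H
  2 × C: 3 H each → 6
  1 × Br: no H
  Total hydrogens = 17.
Molecular formula: C12H17Br

C12H17Br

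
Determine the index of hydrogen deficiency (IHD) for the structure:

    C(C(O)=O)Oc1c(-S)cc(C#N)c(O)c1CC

Molecular formula from the SMILES: C11H11NO4S.
DoU = (2C + 2 + N − H − X)/2 = (2·11 + 2 + 1 − 11 − 0)/2 = 14/2 = 7.
(Structurally: 1 ring(s) + 6 π bond(s) = 7.)

7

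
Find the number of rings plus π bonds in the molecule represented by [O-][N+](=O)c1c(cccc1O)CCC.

Molecular formula from the SMILES: C9H11NO3.
DoU = (2C + 2 + N − H − X)/2 = (2·9 + 2 + 1 − 11 − 0)/2 = 10/2 = 5.
(Structurally: 1 ring(s) + 4 π bond(s) = 5.)

5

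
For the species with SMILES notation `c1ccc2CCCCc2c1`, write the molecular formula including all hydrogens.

C10H12

Heavy atoms from the SMILES: 10 C.
Implicit hydrogens by atom environment:
  4 × C: 2 H each → 8
  4 × C (aromatic): 1 H each → 4
  2 × C (aromatic): no H
  Total hydrogens = 12.
Molecular formula: C10H12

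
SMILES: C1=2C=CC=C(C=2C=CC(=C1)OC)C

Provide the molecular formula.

C12H12O

Heavy atoms from the SMILES: 12 C, 1 O.
Implicit hydrogens by atom environment:
  6 × C (aromatic): 1 H each → 6
  4 × C (aromatic): no H
  2 × C: 3 H each → 6
  1 × O: no H
  Total hydrogens = 12.
Molecular formula: C12H12O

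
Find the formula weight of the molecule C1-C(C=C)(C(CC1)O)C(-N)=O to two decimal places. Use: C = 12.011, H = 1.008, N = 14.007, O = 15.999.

155.20

Molecular formula: C8H13NO2.
M = 8×12.011 + 13×1.008 + 1×14.007 + 2×15.999 = 155.20 g/mol.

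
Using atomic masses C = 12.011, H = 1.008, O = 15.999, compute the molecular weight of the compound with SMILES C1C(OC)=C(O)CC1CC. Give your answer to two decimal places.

142.20

Molecular formula: C8H14O2.
M = 8×12.011 + 14×1.008 + 2×15.999 = 142.20 g/mol.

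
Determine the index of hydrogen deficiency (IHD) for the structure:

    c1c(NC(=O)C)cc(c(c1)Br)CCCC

5

Molecular formula from the SMILES: C12H16BrNO.
DoU = (2C + 2 + N − H − X)/2 = (2·12 + 2 + 1 − 16 − 1)/2 = 10/2 = 5.
(Structurally: 1 ring(s) + 4 π bond(s) = 5.)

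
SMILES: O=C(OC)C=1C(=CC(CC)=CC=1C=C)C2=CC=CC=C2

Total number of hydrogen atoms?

Hydrogens are implicit in SMILES; fill each atom to its normal valence:
  7 × C (aromatic): 1 H each → 7
  5 × C (aromatic): no H
  2 × C: 3 H each → 6
  2 × C: 2 H each → 4
  2 × O: no H
  1 × C: 1 H
  1 × C: no H
  Total hydrogens = 18.

18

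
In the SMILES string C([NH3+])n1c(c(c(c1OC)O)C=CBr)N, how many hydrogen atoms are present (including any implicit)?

Hydrogens are implicit in SMILES; fill each atom to its normal valence:
  4 × C (aromatic): no H
  2 × C: 1 H each → 2
  1 × Br: no H
  1 × C: 3 H
  1 × C: 2 H
  1 × N (charge +1): 3 H
  1 × N: 2 H
  1 × N (aromatic): no H
  1 × O: 1 H
  1 × O: no H
  Total hydrogens = 13.

13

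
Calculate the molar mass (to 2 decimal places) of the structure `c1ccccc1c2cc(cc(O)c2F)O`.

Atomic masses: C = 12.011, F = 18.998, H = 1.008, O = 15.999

204.20

Molecular formula: C12H9FO2.
M = 12×12.011 + 1×18.998 + 9×1.008 + 2×15.999 = 204.20 g/mol.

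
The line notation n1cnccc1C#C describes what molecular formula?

Heavy atoms from the SMILES: 6 C, 2 N.
Implicit hydrogens by atom environment:
  3 × C (aromatic): 1 H each → 3
  2 × N (aromatic): no H
  1 × C: 1 H
  1 × C (aromatic): no H
  1 × C: no H
  Total hydrogens = 4.
Molecular formula: C6H4N2

C6H4N2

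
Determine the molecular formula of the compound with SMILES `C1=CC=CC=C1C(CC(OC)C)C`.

Heavy atoms from the SMILES: 12 C, 1 O.
Implicit hydrogens by atom environment:
  5 × C (aromatic): 1 H each → 5
  3 × C: 3 H each → 9
  2 × C: 1 H each → 2
  1 × C: 2 H
  1 × C (aromatic): no H
  1 × O: no H
  Total hydrogens = 18.
Molecular formula: C12H18O

C12H18O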